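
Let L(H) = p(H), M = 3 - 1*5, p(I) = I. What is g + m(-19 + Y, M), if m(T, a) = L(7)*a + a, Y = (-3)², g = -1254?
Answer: -1270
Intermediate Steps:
M = -2 (M = 3 - 5 = -2)
L(H) = H
Y = 9
m(T, a) = 8*a (m(T, a) = 7*a + a = 8*a)
g + m(-19 + Y, M) = -1254 + 8*(-2) = -1254 - 16 = -1270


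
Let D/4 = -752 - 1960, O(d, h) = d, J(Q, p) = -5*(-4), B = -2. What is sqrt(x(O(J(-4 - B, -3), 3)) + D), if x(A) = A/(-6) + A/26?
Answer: 2*I*sqrt(4125927)/39 ≈ 104.17*I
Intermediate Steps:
J(Q, p) = 20
D = -10848 (D = 4*(-752 - 1960) = 4*(-2712) = -10848)
x(A) = -5*A/39 (x(A) = A*(-1/6) + A*(1/26) = -A/6 + A/26 = -5*A/39)
sqrt(x(O(J(-4 - B, -3), 3)) + D) = sqrt(-5/39*20 - 10848) = sqrt(-100/39 - 10848) = sqrt(-423172/39) = 2*I*sqrt(4125927)/39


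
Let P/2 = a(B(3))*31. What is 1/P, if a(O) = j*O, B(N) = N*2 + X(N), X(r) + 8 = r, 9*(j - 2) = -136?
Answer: -9/7316 ≈ -0.0012302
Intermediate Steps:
j = -118/9 (j = 2 + (⅑)*(-136) = 2 - 136/9 = -118/9 ≈ -13.111)
X(r) = -8 + r
B(N) = -8 + 3*N (B(N) = N*2 + (-8 + N) = 2*N + (-8 + N) = -8 + 3*N)
a(O) = -118*O/9
P = -7316/9 (P = 2*(-118*(-8 + 3*3)/9*31) = 2*(-118*(-8 + 9)/9*31) = 2*(-118/9*1*31) = 2*(-118/9*31) = 2*(-3658/9) = -7316/9 ≈ -812.89)
1/P = 1/(-7316/9) = -9/7316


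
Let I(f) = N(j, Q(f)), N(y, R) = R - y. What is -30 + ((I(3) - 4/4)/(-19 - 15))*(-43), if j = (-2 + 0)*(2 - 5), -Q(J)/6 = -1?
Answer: -1063/34 ≈ -31.265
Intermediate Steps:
Q(J) = 6 (Q(J) = -6*(-1) = 6)
j = 6 (j = -2*(-3) = 6)
I(f) = 0 (I(f) = 6 - 1*6 = 6 - 6 = 0)
-30 + ((I(3) - 4/4)/(-19 - 15))*(-43) = -30 + ((0 - 4/4)/(-19 - 15))*(-43) = -30 + ((0 - 4*¼)/(-34))*(-43) = -30 + ((0 - 1)*(-1/34))*(-43) = -30 - 1*(-1/34)*(-43) = -30 + (1/34)*(-43) = -30 - 43/34 = -1063/34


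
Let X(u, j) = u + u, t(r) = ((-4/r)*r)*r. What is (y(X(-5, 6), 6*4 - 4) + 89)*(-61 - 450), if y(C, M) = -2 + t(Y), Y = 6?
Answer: -32193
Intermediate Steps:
t(r) = -4*r
X(u, j) = 2*u
y(C, M) = -26 (y(C, M) = -2 - 4*6 = -2 - 24 = -26)
(y(X(-5, 6), 6*4 - 4) + 89)*(-61 - 450) = (-26 + 89)*(-61 - 450) = 63*(-511) = -32193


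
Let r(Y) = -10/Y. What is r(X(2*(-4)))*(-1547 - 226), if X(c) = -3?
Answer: -5910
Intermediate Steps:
r(X(2*(-4)))*(-1547 - 226) = (-10/(-3))*(-1547 - 226) = -10*(-⅓)*(-1773) = (10/3)*(-1773) = -5910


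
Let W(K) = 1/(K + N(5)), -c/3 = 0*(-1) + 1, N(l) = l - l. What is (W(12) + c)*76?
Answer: -665/3 ≈ -221.67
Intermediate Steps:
N(l) = 0
c = -3 (c = -3*(0*(-1) + 1) = -3*(0 + 1) = -3*1 = -3)
W(K) = 1/K (W(K) = 1/(K + 0) = 1/K)
(W(12) + c)*76 = (1/12 - 3)*76 = -35/12*76 = -665/3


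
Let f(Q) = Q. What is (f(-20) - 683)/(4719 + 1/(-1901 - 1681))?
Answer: -2518146/16903457 ≈ -0.14897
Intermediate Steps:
(f(-20) - 683)/(4719 + 1/(-1901 - 1681)) = (-20 - 683)/(4719 + 1/(-1901 - 1681)) = -703/(4719 + 1/(-3582)) = -703/(4719 - 1/3582) = -703/16903457/3582 = -703*3582/16903457 = -2518146/16903457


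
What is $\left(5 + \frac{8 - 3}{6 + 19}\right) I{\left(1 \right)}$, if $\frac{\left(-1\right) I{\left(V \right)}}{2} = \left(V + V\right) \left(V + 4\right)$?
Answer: $-104$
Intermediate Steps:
$I{\left(V \right)} = - 4 V \left(4 + V\right)$ ($I{\left(V \right)} = - 2 \left(V + V\right) \left(V + 4\right) = - 2 \cdot 2 V \left(4 + V\right) = - 4 V \left(4 + V\right)$)
$\left(5 + \frac{8 - 3}{6 + 19}\right) I{\left(1 \right)} = \left(5 + \frac{8 - 3}{6 + 19}\right) \left(\left(-4\right) 1 \left(4 + 1\right)\right) = \left(5 + \frac{8 + \left(-6 + 3\right)}{25}\right) \left(\left(-4\right) 1 \cdot 5\right) = \left(5 + \left(8 - 3\right) \frac{1}{25}\right) \left(-20\right) = \left(5 + 5 \cdot \frac{1}{25}\right) \left(-20\right) = \left(5 + \frac{1}{5}\right) \left(-20\right) = \frac{26}{5} \left(-20\right) = -104$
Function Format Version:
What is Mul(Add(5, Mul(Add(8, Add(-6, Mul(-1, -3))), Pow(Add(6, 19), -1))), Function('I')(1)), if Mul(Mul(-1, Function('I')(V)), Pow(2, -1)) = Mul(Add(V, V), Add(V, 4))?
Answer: -104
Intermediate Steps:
Function('I')(V) = Mul(-4, V, Add(4, V)) (Function('I')(V) = Mul(-2, Mul(Add(V, V), Add(V, 4))) = Mul(-2, Mul(Mul(2, V), Add(4, V))) = Mul(-2, Mul(2, V, Add(4, V))) = Mul(-4, V, Add(4, V)))
Mul(Add(5, Mul(Add(8, Add(-6, Mul(-1, -3))), Pow(Add(6, 19), -1))), Function('I')(1)) = Mul(Add(5, Mul(Add(8, Add(-6, Mul(-1, -3))), Pow(Add(6, 19), -1))), Mul(-4, 1, Add(4, 1))) = Mul(Add(5, Mul(Add(8, Add(-6, 3)), Pow(25, -1))), Mul(-4, 1, 5)) = Mul(Add(5, Mul(Add(8, -3), Rational(1, 25))), -20) = Mul(Add(5, Mul(5, Rational(1, 25))), -20) = Mul(Add(5, Rational(1, 5)), -20) = Mul(Rational(26, 5), -20) = -104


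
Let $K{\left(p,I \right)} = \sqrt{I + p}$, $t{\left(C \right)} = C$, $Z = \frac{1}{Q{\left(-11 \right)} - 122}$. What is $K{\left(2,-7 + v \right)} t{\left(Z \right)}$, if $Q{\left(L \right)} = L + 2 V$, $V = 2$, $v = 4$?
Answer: $- \frac{i}{129} \approx - 0.0077519 i$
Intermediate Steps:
$Q{\left(L \right)} = 4 + L$ ($Q{\left(L \right)} = L + 2 \cdot 2 = L + 4 = 4 + L$)
$Z = - \frac{1}{129}$ ($Z = \frac{1}{\left(4 - 11\right) - 122} = \frac{1}{-7 - 122} = \frac{1}{-129} = - \frac{1}{129} \approx -0.0077519$)
$K{\left(2,-7 + v \right)} t{\left(Z \right)} = \sqrt{\left(-7 + 4\right) + 2} \left(- \frac{1}{129}\right) = \sqrt{-3 + 2} \left(- \frac{1}{129}\right) = \sqrt{-1} \left(- \frac{1}{129}\right) = i \left(- \frac{1}{129}\right) = - \frac{i}{129}$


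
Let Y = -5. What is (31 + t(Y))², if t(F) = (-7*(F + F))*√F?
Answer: -23539 + 4340*I*√5 ≈ -23539.0 + 9704.5*I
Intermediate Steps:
t(F) = -14*F^(3/2) (t(F) = (-14*F)*√F = -14*F^(3/2))
(31 + t(Y))² = (31 - (-70)*I*√5)² = (31 + 70*I*√5)²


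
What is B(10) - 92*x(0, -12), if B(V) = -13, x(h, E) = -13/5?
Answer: 1131/5 ≈ 226.20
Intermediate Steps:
x(h, E) = -13/5 (x(h, E) = -13*1/5 = -13/5)
B(10) - 92*x(0, -12) = -13 - 92*(-13/5) = -13 + 1196/5 = 1131/5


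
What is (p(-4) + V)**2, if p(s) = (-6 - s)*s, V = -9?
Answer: 1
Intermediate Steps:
p(s) = s*(-6 - s)
(p(-4) + V)**2 = (-1*(-4)*(6 - 4) - 9)**2 = (-1*(-4)*2 - 9)**2 = (8 - 9)**2 = (-1)**2 = 1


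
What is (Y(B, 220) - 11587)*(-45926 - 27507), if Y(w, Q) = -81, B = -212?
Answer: 856816244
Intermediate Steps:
(Y(B, 220) - 11587)*(-45926 - 27507) = (-81 - 11587)*(-45926 - 27507) = -11668*(-73433) = 856816244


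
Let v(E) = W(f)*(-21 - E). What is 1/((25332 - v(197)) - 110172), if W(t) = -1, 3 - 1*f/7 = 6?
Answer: -1/85058 ≈ -1.1757e-5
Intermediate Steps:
f = -21 (f = 21 - 7*6 = 21 - 42 = -21)
v(E) = 21 + E (v(E) = -(-21 - E) = 21 + E)
1/((25332 - v(197)) - 110172) = 1/((25332 - (21 + 197)) - 110172) = 1/((25332 - 1*218) - 110172) = 1/((25332 - 218) - 110172) = 1/(25114 - 110172) = 1/(-85058) = -1/85058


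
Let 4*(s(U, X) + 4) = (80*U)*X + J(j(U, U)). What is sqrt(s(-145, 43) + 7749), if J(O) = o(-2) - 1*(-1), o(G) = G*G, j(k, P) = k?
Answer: I*sqrt(467815)/2 ≈ 341.98*I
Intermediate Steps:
o(G) = G**2
J(O) = 5 (J(O) = (-2)**2 - 1*(-1) = 4 + 1 = 5)
s(U, X) = -11/4 + 20*U*X (s(U, X) = -4 + ((80*U)*X + 5)/4 = -4 + (80*U*X + 5)/4 = -4 + (5 + 80*U*X)/4 = -4 + (5/4 + 20*U*X) = -11/4 + 20*U*X)
sqrt(s(-145, 43) + 7749) = sqrt((-11/4 + 20*(-145)*43) + 7749) = sqrt((-11/4 - 124700) + 7749) = sqrt(-498811/4 + 7749) = sqrt(-467815/4) = I*sqrt(467815)/2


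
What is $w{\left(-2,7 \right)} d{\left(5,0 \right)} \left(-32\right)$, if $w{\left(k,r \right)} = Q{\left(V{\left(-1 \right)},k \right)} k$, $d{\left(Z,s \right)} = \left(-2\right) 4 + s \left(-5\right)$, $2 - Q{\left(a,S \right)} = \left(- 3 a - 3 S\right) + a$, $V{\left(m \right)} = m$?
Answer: $3072$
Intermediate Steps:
$Q{\left(a,S \right)} = 2 + 2 a + 3 S$ ($Q{\left(a,S \right)} = 2 - \left(\left(- 3 a - 3 S\right) + a\right) = 2 - \left(\left(- 3 S - 3 a\right) + a\right) = 2 - \left(- 3 S - 2 a\right) = 2 + \left(2 a + 3 S\right) = 2 + 2 a + 3 S$)
$d{\left(Z,s \right)} = -8 - 5 s$
$w{\left(k,r \right)} = 3 k^{2}$ ($w{\left(k,r \right)} = \left(2 + 2 \left(-1\right) + 3 k\right) k = \left(2 - 2 + 3 k\right) k = 3 k k = 3 k^{2}$)
$w{\left(-2,7 \right)} d{\left(5,0 \right)} \left(-32\right) = 3 \left(-2\right)^{2} \left(-8 - 0\right) \left(-32\right) = 3 \cdot 4 \left(-8 + 0\right) \left(-32\right) = 12 \left(-8\right) \left(-32\right) = \left(-96\right) \left(-32\right) = 3072$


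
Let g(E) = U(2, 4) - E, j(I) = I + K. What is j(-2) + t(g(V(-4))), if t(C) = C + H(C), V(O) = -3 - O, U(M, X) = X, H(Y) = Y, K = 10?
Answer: 14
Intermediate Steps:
j(I) = 10 + I (j(I) = I + 10 = 10 + I)
g(E) = 4 - E
t(C) = 2*C (t(C) = C + C = 2*C)
j(-2) + t(g(V(-4))) = (10 - 2) + 2*(4 - (-3 - 1*(-4))) = 8 + 2*(4 - (-3 + 4)) = 8 + 2*(4 - 1*1) = 8 + 2*(4 - 1) = 8 + 2*3 = 8 + 6 = 14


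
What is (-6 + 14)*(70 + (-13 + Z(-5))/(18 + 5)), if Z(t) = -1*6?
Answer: 12728/23 ≈ 553.39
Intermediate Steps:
Z(t) = -6
(-6 + 14)*(70 + (-13 + Z(-5))/(18 + 5)) = (-6 + 14)*(70 + (-13 - 6)/(18 + 5)) = 8*(70 - 19/23) = 8*(1591/23) = 12728/23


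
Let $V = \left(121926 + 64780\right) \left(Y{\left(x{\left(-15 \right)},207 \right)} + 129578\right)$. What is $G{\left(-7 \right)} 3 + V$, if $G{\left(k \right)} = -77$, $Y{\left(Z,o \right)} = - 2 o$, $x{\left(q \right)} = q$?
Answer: $24115693553$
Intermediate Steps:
$V = 24115693784$ ($V = \left(121926 + 64780\right) \left(\left(-2\right) 207 + 129578\right) = 186706 \left(-414 + 129578\right) = 186706 \cdot 129164 = 24115693784$)
$G{\left(-7 \right)} 3 + V = \left(-77\right) 3 + 24115693784 = -231 + 24115693784 = 24115693553$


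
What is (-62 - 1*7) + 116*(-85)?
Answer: -9929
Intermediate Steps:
(-62 - 1*7) + 116*(-85) = (-62 - 7) - 9860 = -69 - 9860 = -9929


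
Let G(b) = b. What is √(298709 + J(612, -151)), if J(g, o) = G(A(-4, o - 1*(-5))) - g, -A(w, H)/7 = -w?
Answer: √298069 ≈ 545.96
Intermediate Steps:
A(w, H) = 7*w (A(w, H) = -(-7)*w = 7*w)
J(g, o) = -28 - g (J(g, o) = 7*(-4) - g = -28 - g)
√(298709 + J(612, -151)) = √(298709 + (-28 - 1*612)) = √(298709 + (-28 - 612)) = √(298709 - 640) = √298069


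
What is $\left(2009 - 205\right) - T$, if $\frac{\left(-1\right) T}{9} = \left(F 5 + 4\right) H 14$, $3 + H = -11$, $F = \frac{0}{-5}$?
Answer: $-5252$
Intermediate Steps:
$F = 0$ ($F = 0 \left(- \frac{1}{5}\right) = 0$)
$H = -14$ ($H = -3 - 11 = -14$)
$T = 7056$ ($T = - 9 \left(0 \cdot 5 + 4\right) \left(-14\right) 14 = - 9 \left(0 + 4\right) \left(-14\right) 14 = - 9 \cdot 4 \left(-14\right) 14 = - 9 \left(\left(-56\right) 14\right) = \left(-9\right) \left(-784\right) = 7056$)
$\left(2009 - 205\right) - T = \left(2009 - 205\right) - 7056 = 1804 - 7056 = -5252$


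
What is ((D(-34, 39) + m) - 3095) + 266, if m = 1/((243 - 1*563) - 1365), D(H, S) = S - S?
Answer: -4766866/1685 ≈ -2829.0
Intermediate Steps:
D(H, S) = 0
m = -1/1685 (m = 1/((243 - 563) - 1365) = 1/(-320 - 1365) = 1/(-1685) = -1/1685 ≈ -0.00059347)
((D(-34, 39) + m) - 3095) + 266 = ((0 - 1/1685) - 3095) + 266 = (-1/1685 - 3095) + 266 = -5215076/1685 + 266 = -4766866/1685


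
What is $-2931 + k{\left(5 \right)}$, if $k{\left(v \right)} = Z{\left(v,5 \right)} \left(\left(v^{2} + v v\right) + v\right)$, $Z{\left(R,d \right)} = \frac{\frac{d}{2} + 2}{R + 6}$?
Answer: $- \frac{5817}{2} \approx -2908.5$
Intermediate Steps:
$Z{\left(R,d \right)} = \frac{2 + \frac{d}{2}}{6 + R}$ ($Z{\left(R,d \right)} = \frac{d \frac{1}{2} + 2}{6 + R} = \frac{\frac{d}{2} + 2}{6 + R} = \frac{2 + \frac{d}{2}}{6 + R}$)
$k{\left(v \right)} = \frac{9 \left(v + 2 v^{2}\right)}{2 \left(6 + v\right)}$ ($k{\left(v \right)} = \frac{4 + 5}{2 \left(6 + v\right)} \left(\left(v^{2} + v v\right) + v\right) = \frac{1}{2} \frac{1}{6 + v} 9 \left(\left(v^{2} + v^{2}\right) + v\right) = \frac{9}{2 \left(6 + v\right)} \left(2 v^{2} + v\right) = \frac{9}{2 \left(6 + v\right)} \left(v + 2 v^{2}\right) = \frac{9 \left(v + 2 v^{2}\right)}{2 \left(6 + v\right)}$)
$-2931 + k{\left(5 \right)} = -2931 + \frac{9}{2} \cdot 5 \frac{1}{6 + 5} \left(1 + 2 \cdot 5\right) = -2931 + \frac{9}{2} \cdot 5 \cdot \frac{1}{11} \left(1 + 10\right) = -2931 + \frac{9}{2} \cdot 5 \cdot \frac{1}{11} \cdot 11 = -2931 + \frac{45}{2} = - \frac{5817}{2}$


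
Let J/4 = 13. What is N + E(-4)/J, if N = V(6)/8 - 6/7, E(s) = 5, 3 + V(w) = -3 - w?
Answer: -823/364 ≈ -2.2610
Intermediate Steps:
V(w) = -6 - w (V(w) = -3 + (-3 - w) = -6 - w)
J = 52 (J = 4*13 = 52)
N = -33/14 (N = (-6 - 1*6)/8 - 6/7 = (-6 - 6)*(⅛) - 6*⅐ = -12*⅛ - 6/7 = -3/2 - 6/7 = -33/14 ≈ -2.3571)
N + E(-4)/J = -33/14 + 5/52 = -823/364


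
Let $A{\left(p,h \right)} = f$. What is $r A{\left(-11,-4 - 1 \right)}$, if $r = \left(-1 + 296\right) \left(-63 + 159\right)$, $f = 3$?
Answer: $84960$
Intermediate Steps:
$A{\left(p,h \right)} = 3$
$r = 28320$ ($r = 295 \cdot 96 = 28320$)
$r A{\left(-11,-4 - 1 \right)} = 28320 \cdot 3 = 84960$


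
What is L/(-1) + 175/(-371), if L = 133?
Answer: -7074/53 ≈ -133.47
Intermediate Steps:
L/(-1) + 175/(-371) = 133/(-1) + 175/(-371) = 133*(-1) + 175*(-1/371) = -133 - 25/53 = -7074/53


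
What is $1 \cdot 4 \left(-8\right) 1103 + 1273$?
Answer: $-34023$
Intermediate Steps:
$1 \cdot 4 \left(-8\right) 1103 + 1273 = 4 \left(-8\right) 1103 + 1273 = \left(-32\right) 1103 + 1273 = -35296 + 1273 = -34023$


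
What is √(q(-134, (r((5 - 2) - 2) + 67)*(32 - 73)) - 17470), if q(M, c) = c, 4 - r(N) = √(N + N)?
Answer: √(-20381 + 41*√2) ≈ 142.56*I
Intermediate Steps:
r(N) = 4 - √2*√N (r(N) = 4 - √(N + N) = 4 - √(2*N) = 4 - √2*√N)
√(q(-134, (r((5 - 2) - 2) + 67)*(32 - 73)) - 17470) = √(((4 - √2*√((5 - 2) - 2)) + 67)*(32 - 73) - 17470) = √(((4 - √2*√(3 - 2)) + 67)*(-41) - 17470) = √(((4 - √2*√1) + 67)*(-41) - 17470) = √(((4 - 1*√2*1) + 67)*(-41) - 17470) = √(((4 - √2) + 67)*(-41) - 17470) = √((71 - √2)*(-41) - 17470) = √((-2911 + 41*√2) - 17470) = √(-20381 + 41*√2)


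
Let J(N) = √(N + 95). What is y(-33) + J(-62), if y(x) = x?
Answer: -33 + √33 ≈ -27.255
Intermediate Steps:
J(N) = √(95 + N)
y(-33) + J(-62) = -33 + √(95 - 62) = -33 + √33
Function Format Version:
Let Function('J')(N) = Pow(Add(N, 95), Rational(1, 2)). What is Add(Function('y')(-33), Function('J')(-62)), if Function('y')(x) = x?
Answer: Add(-33, Pow(33, Rational(1, 2))) ≈ -27.255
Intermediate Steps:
Function('J')(N) = Pow(Add(95, N), Rational(1, 2))
Add(Function('y')(-33), Function('J')(-62)) = Add(-33, Pow(Add(95, -62), Rational(1, 2))) = Add(-33, Pow(33, Rational(1, 2)))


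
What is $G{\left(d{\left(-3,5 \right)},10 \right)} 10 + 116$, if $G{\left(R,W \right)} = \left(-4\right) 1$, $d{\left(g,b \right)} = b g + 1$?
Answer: $76$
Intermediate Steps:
$d{\left(g,b \right)} = 1 + b g$
$G{\left(R,W \right)} = -4$
$G{\left(d{\left(-3,5 \right)},10 \right)} 10 + 116 = \left(-4\right) 10 + 116 = -40 + 116 = 76$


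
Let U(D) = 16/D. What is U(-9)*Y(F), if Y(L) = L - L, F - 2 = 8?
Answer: 0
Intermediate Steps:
F = 10 (F = 2 + 8 = 10)
Y(L) = 0
U(-9)*Y(F) = (16/(-9))*0 = (16*(-⅑))*0 = -16/9*0 = 0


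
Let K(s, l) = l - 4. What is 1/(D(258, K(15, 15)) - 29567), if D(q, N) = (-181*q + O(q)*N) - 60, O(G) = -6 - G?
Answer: -1/79229 ≈ -1.2622e-5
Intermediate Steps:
K(s, l) = -4 + l
D(q, N) = -60 - 181*q + N*(-6 - q) (D(q, N) = (-181*q + (-6 - q)*N) - 60 = (-181*q + N*(-6 - q)) - 60 = -60 - 181*q + N*(-6 - q))
1/(D(258, K(15, 15)) - 29567) = 1/((-60 - 181*258 - (-4 + 15)*(6 + 258)) - 29567) = 1/((-60 - 46698 - 1*11*264) - 29567) = 1/((-60 - 46698 - 2904) - 29567) = 1/(-49662 - 29567) = 1/(-79229) = -1/79229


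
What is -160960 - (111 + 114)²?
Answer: -211585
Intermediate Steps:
-160960 - (111 + 114)² = -160960 - 1*225² = -160960 - 1*50625 = -160960 - 50625 = -211585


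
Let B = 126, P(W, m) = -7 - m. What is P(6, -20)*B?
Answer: 1638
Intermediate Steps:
P(6, -20)*B = (-7 - 1*(-20))*126 = (-7 + 20)*126 = 13*126 = 1638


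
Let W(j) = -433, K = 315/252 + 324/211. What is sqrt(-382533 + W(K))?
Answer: I*sqrt(382966) ≈ 618.84*I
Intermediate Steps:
K = 2351/844 (K = 315*(1/252) + 324*(1/211) = 5/4 + 324/211 = 2351/844 ≈ 2.7855)
sqrt(-382533 + W(K)) = sqrt(-382533 - 433) = sqrt(-382966) = I*sqrt(382966)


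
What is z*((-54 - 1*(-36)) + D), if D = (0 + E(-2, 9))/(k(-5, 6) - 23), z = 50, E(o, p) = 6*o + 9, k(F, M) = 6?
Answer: -15150/17 ≈ -891.18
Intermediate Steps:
E(o, p) = 9 + 6*o
D = 3/17 (D = (0 + (9 + 6*(-2)))/(6 - 23) = (0 + (9 - 12))/(-17) = (0 - 3)*(-1/17) = -3*(-1/17) = 3/17 ≈ 0.17647)
z*((-54 - 1*(-36)) + D) = 50*((-54 - 1*(-36)) + 3/17) = 50*((-54 + 36) + 3/17) = 50*(-18 + 3/17) = 50*(-303/17) = -15150/17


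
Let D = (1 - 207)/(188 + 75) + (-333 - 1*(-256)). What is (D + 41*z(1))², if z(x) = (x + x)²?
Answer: 514155625/69169 ≈ 7433.3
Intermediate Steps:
z(x) = 4*x² (z(x) = (2*x)² = 4*x²)
D = -20457/263 (D = -206/263 + (-333 + 256) = -206*1/263 - 77 = -206/263 - 77 = -20457/263 ≈ -77.783)
(D + 41*z(1))² = (-20457/263 + 41*(4*1²))² = (-20457/263 + 41*(4*1))² = (-20457/263 + 41*4)² = (-20457/263 + 164)² = (22675/263)² = 514155625/69169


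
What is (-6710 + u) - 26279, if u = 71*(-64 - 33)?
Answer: -39876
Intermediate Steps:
u = -6887 (u = 71*(-97) = -6887)
(-6710 + u) - 26279 = (-6710 - 6887) - 26279 = -13597 - 26279 = -39876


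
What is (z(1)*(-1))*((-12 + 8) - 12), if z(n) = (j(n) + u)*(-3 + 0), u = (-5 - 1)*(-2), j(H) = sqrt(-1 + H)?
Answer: -576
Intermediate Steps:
u = 12 (u = -6*(-2) = 12)
z(n) = -36 - 3*sqrt(-1 + n) (z(n) = (sqrt(-1 + n) + 12)*(-3 + 0) = (12 + sqrt(-1 + n))*(-3) = -36 - 3*sqrt(-1 + n))
(z(1)*(-1))*((-12 + 8) - 12) = ((-36 - 3*sqrt(-1 + 1))*(-1))*((-12 + 8) - 12) = ((-36 - 3*sqrt(0))*(-1))*(-4 - 12) = ((-36 - 3*0)*(-1))*(-16) = ((-36 + 0)*(-1))*(-16) = -36*(-1)*(-16) = 36*(-16) = -576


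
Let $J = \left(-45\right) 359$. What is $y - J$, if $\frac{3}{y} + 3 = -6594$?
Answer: $\frac{35524844}{2199} \approx 16155.0$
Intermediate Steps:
$y = - \frac{1}{2199}$ ($y = \frac{3}{-3 - 6594} = \frac{3}{-6597} = 3 \left(- \frac{1}{6597}\right) = - \frac{1}{2199} \approx -0.00045475$)
$J = -16155$
$y - J = - \frac{1}{2199} - -16155 = - \frac{1}{2199} + 16155 = \frac{35524844}{2199}$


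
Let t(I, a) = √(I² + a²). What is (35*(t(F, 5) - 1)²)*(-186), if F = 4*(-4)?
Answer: -1835820 + 13020*√281 ≈ -1.6176e+6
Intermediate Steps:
F = -16
(35*(t(F, 5) - 1)²)*(-186) = (35*(√((-16)² + 5²) - 1)²)*(-186) = (35*(√(256 + 25) - 1)²)*(-186) = (35*(√281 - 1)²)*(-186) = (35*(-1 + √281)²)*(-186) = -6510*(-1 + √281)²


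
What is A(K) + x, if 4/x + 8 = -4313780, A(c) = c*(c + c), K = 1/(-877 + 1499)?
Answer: 885005/208616944574 ≈ 4.2422e-6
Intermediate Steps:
K = 1/622 ≈ 0.0016077
A(c) = 2*c² (A(c) = c*(2*c) = 2*c²)
x = -1/1078447 (x = 4/(-8 - 4313780) = 4/(-4313788) = 4*(-1/4313788) = -1/1078447 ≈ -9.2726e-7)
A(K) + x = 2*(1/622)² - 1/1078447 = 2*(1/386884) - 1/1078447 = 1/193442 - 1/1078447 = 885005/208616944574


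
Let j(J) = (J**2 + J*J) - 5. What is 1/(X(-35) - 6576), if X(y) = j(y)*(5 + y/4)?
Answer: -4/62979 ≈ -6.3513e-5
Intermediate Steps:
j(J) = -5 + 2*J**2 (j(J) = (J**2 + J**2) - 5 = 2*J**2 - 5 = -5 + 2*J**2)
X(y) = (-5 + 2*y**2)*(5 + y/4)
1/(X(-35) - 6576) = 1/((-5 + 2*(-35)**2)*(20 - 35)/4 - 6576) = 1/((1/4)*(-5 + 2*1225)*(-15) - 6576) = 1/((1/4)*(-5 + 2450)*(-15) - 6576) = 1/((1/4)*2445*(-15) - 6576) = 1/(-36675/4 - 6576) = 1/(-62979/4) = -4/62979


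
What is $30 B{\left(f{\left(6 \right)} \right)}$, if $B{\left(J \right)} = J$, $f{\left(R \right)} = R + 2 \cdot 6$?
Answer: $540$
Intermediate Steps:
$f{\left(R \right)} = 12 + R$ ($f{\left(R \right)} = R + 12 = 12 + R$)
$30 B{\left(f{\left(6 \right)} \right)} = 30 \left(12 + 6\right) = 30 \cdot 18 = 540$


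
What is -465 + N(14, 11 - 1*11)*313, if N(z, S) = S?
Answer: -465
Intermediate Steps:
-465 + N(14, 11 - 1*11)*313 = -465 + (11 - 1*11)*313 = -465 + (11 - 11)*313 = -465 + 0*313 = -465 + 0 = -465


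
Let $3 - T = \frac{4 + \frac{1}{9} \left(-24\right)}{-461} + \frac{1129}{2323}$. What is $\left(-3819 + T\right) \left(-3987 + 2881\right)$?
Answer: $\frac{13560942122854}{3212709} \approx 4.221 \cdot 10^{6}$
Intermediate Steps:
$T = \frac{8086012}{3212709}$ ($T = 3 - \left(\frac{4 + \frac{1}{9} \left(-24\right)}{-461} + \frac{1129}{2323}\right) = 3 - \left(\left(4 + \frac{1}{9} \left(-24\right)\right) \left(- \frac{1}{461}\right) + 1129 \cdot \frac{1}{2323}\right) = 3 - \left(\left(4 - \frac{8}{3}\right) \left(- \frac{1}{461}\right) + \frac{1129}{2323}\right) = 3 - \left(\frac{4}{3} \left(- \frac{1}{461}\right) + \frac{1129}{2323}\right) = 3 - \left(- \frac{4}{1383} + \frac{1129}{2323}\right) = 3 - \frac{1552115}{3212709} = \frac{8086012}{3212709} \approx 2.5169$)
$\left(-3819 + T\right) \left(-3987 + 2881\right) = \left(-3819 + \frac{8086012}{3212709}\right) \left(-3987 + 2881\right) = \left(- \frac{12261249659}{3212709}\right) \left(-1106\right) = \frac{13560942122854}{3212709}$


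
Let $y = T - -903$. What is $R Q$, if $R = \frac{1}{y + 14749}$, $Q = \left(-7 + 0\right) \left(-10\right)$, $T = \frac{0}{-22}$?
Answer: $\frac{5}{1118} \approx 0.0044723$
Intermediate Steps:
$T = 0$ ($T = 0 \left(- \frac{1}{22}\right) = 0$)
$y = 903$ ($y = 0 - -903 = 0 + 903 = 903$)
$Q = 70$ ($Q = \left(-7\right) \left(-10\right) = 70$)
$R = \frac{1}{15652}$ ($R = \frac{1}{903 + 14749} = \frac{1}{15652} \approx 6.389 \cdot 10^{-5}$)
$R Q = \frac{1}{15652} \cdot 70 = \frac{5}{1118}$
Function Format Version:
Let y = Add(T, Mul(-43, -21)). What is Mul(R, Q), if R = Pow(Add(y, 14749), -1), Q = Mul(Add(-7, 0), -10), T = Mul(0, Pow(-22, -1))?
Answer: Rational(5, 1118) ≈ 0.0044723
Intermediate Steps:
T = 0 (T = Mul(0, Rational(-1, 22)) = 0)
y = 903 (y = Add(0, Mul(-43, -21)) = Add(0, 903) = 903)
Q = 70 (Q = Mul(-7, -10) = 70)
R = Rational(1, 15652) (R = Pow(Add(903, 14749), -1) = Pow(15652, -1) = Rational(1, 15652) ≈ 6.3890e-5)
Mul(R, Q) = Mul(Rational(1, 15652), 70) = Rational(5, 1118)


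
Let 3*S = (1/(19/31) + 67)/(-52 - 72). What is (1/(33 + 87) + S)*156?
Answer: -161863/5890 ≈ -27.481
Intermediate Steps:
S = -326/1767 (S = ((1/(19/31) + 67)/(-52 - 72))/3 = ((1/(19*(1/31)) + 67)/(-124))/3 = ((1/(19/31) + 67)*(-1/124))/3 = ((31/19 + 67)*(-1/124))/3 = ((1304/19)*(-1/124))/3 = (⅓)*(-326/589) = -326/1767 ≈ -0.18449)
(1/(33 + 87) + S)*156 = (1/(33 + 87) - 326/1767)*156 = (1/120 - 326/1767)*156 = -12451/70680*156 = -161863/5890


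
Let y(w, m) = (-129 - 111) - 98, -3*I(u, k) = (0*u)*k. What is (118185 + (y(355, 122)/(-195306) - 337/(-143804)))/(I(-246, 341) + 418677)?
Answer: 237094178521451/839919414129732 ≈ 0.28228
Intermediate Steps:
I(u, k) = 0 (I(u, k) = -0*u*k/3 = -0*k = -⅓*0 = 0)
y(w, m) = -338 (y(w, m) = -240 - 98 = -338)
(118185 + (y(355, 122)/(-195306) - 337/(-143804)))/(I(-246, 341) + 418677) = (118185 + (-338/(-195306) - 337/(-143804)))/(0 + 418677) = (118185 + (-338*(-1/195306) - 337*(-1/143804)))/418677 = (118185 + (169/97653 + 337/143804))*(1/418677) = (118185 + 57211937/14042892012)*(1/418677) = (1659659249650157/14042892012)*(1/418677) = 237094178521451/839919414129732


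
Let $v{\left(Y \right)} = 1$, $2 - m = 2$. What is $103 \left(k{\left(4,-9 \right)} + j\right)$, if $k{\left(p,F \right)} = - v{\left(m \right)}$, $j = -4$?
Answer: $-515$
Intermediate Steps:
$m = 0$ ($m = 2 - 2 = 0$)
$k{\left(p,F \right)} = -1$ ($k{\left(p,F \right)} = \left(-1\right) 1 = -1$)
$103 \left(k{\left(4,-9 \right)} + j\right) = 103 \left(-1 - 4\right) = 103 \left(-5\right) = -515$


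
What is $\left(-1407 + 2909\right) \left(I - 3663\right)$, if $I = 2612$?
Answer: $-1578602$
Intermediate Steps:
$\left(-1407 + 2909\right) \left(I - 3663\right) = \left(-1407 + 2909\right) \left(2612 - 3663\right) = 1502 \left(-1051\right) = -1578602$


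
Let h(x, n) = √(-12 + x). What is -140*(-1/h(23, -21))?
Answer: 140*√11/11 ≈ 42.212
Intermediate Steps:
-140*(-1/h(23, -21)) = -140*(-1/√(-12 + 23)) = -140*(-√11/11) = -(-140)*√11/11 = 140*√11/11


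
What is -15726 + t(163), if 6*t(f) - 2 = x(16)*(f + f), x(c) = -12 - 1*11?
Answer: -50926/3 ≈ -16975.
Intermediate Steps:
x(c) = -23 (x(c) = -12 - 11 = -23)
t(f) = ⅓ - 23*f/3 (t(f) = ⅓ + (-23*(f + f))/6 = ⅓ + (-46*f)/6 = ⅓ - 23*f/3)
-15726 + t(163) = -15726 + (⅓ - 23/3*163) = -15726 + (⅓ - 3749/3) = -15726 - 3748/3 = -50926/3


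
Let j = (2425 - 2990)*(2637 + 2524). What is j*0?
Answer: 0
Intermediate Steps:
j = -2915965 (j = -565*5161 = -2915965)
j*0 = -2915965*0 = 0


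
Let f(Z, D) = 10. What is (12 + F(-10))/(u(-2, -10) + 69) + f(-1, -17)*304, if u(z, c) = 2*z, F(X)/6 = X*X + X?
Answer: 198152/65 ≈ 3048.5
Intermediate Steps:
F(X) = 6*X + 6*X² (F(X) = 6*(X*X + X) = 6*(X² + X) = 6*(X + X²) = 6*X + 6*X²)
(12 + F(-10))/(u(-2, -10) + 69) + f(-1, -17)*304 = (12 + 6*(-10)*(1 - 10))/(2*(-2) + 69) + 10*304 = (12 + 6*(-10)*(-9))/(-4 + 69) + 3040 = (12 + 540)/65 + 3040 = 552*(1/65) + 3040 = 552/65 + 3040 = 198152/65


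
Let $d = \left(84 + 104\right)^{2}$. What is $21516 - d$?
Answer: $-13828$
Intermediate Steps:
$d = 35344$ ($d = 188^{2} = 35344$)
$21516 - d = 21516 - 35344 = -13828$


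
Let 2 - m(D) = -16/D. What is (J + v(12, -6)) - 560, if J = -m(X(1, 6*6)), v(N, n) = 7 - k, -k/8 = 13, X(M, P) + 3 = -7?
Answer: -2247/5 ≈ -449.40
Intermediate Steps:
X(M, P) = -10 (X(M, P) = -3 - 7 = -10)
k = -104 (k = -8*13 = -104)
m(D) = 2 + 16/D (m(D) = 2 - (-16)/D = 2 + 16/D)
v(N, n) = 111 (v(N, n) = 7 - 1*(-104) = 7 + 104 = 111)
J = -⅖ (J = -(2 + 16/(-10)) = -(2 + 16*(-⅒)) = -(2 - 8/5) = -1*⅖ = -⅖ ≈ -0.40000)
(J + v(12, -6)) - 560 = (-⅖ + 111) - 560 = 553/5 - 560 = -2247/5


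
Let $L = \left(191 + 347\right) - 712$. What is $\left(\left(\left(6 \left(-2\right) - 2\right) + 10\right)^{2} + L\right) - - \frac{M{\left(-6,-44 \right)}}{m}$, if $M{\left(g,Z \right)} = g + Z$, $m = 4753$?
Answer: $- \frac{751024}{4753} \approx -158.01$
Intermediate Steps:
$L = -174$ ($L = 538 - 712 = -174$)
$M{\left(g,Z \right)} = Z + g$
$\left(\left(\left(6 \left(-2\right) - 2\right) + 10\right)^{2} + L\right) - - \frac{M{\left(-6,-44 \right)}}{m} = \left(\left(\left(6 \left(-2\right) - 2\right) + 10\right)^{2} - 174\right) - - \frac{-44 - 6}{4753} = \left(\left(\left(-12 - 2\right) + 10\right)^{2} - 174\right) - - \frac{-50}{4753} = \left(\left(-14 + 10\right)^{2} - 174\right) - \left(-1\right) \left(- \frac{50}{4753}\right) = \left(\left(-4\right)^{2} - 174\right) - \frac{50}{4753} = \left(16 - 174\right) - \frac{50}{4753} = -158 - \frac{50}{4753} = - \frac{751024}{4753}$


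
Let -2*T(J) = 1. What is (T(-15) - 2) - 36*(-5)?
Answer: 355/2 ≈ 177.50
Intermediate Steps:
T(J) = -½ (T(J) = -½*1 = -½)
(T(-15) - 2) - 36*(-5) = (-½ - 2) - 36*(-5) = -5/2 + 180 = 355/2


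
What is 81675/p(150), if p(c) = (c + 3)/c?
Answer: 1361250/17 ≈ 80074.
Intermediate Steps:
p(c) = (3 + c)/c
81675/p(150) = 81675/(((3 + 150)/150)) = 81675/(((1/150)*153)) = 81675/(51/50) = 81675*(50/51) = 1361250/17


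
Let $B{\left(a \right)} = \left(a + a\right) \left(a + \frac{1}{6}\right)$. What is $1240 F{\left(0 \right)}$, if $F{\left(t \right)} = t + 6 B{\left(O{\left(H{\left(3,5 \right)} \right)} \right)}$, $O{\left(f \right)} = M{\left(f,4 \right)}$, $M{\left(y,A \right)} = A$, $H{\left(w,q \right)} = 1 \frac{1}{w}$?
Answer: $248000$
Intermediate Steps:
$H{\left(w,q \right)} = \frac{1}{w}$
$O{\left(f \right)} = 4$
$B{\left(a \right)} = 2 a \left(\frac{1}{6} + a\right)$ ($B{\left(a \right)} = 2 a \left(a + \frac{1}{6}\right) = 2 a \left(\frac{1}{6} + a\right)$)
$F{\left(t \right)} = 200 + t$ ($F{\left(t \right)} = t + 6 \cdot \frac{1}{3} \cdot 4 \left(1 + 6 \cdot 4\right) = t + 6 \cdot \frac{1}{3} \cdot 4 \left(1 + 24\right) = t + 6 \cdot \frac{1}{3} \cdot 4 \cdot 25 = t + 6 \cdot \frac{100}{3} = t + 200 = 200 + t$)
$1240 F{\left(0 \right)} = 1240 \left(200 + 0\right) = 1240 \cdot 200 = 248000$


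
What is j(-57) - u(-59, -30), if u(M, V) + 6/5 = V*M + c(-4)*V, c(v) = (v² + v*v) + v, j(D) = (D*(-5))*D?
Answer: -85869/5 ≈ -17174.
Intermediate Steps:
j(D) = -5*D² (j(D) = (-5*D)*D = -5*D²)
c(v) = v + 2*v² (c(v) = (v² + v²) + v = 2*v² + v = v + 2*v²)
u(M, V) = -6/5 + 28*V + M*V (u(M, V) = -6/5 + (V*M + (-4*(1 + 2*(-4)))*V) = -6/5 + (M*V + (-4*(1 - 8))*V) = -6/5 + (M*V + (-4*(-7))*V) = -6/5 + (M*V + 28*V) = -6/5 + (28*V + M*V) = -6/5 + 28*V + M*V)
j(-57) - u(-59, -30) = -5*(-57)² - (-6/5 + 28*(-30) - 59*(-30)) = -5*3249 - (-6/5 - 840 + 1770) = -16245 - 1*4644/5 = -16245 - 4644/5 = -85869/5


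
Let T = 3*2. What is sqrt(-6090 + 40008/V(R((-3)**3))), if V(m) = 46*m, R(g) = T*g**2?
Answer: 4*I*sqrt(146779813)/621 ≈ 78.037*I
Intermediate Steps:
T = 6
R(g) = 6*g**2
sqrt(-6090 + 40008/V(R((-3)**3))) = sqrt(-6090 + 40008/((46*(6*((-3)**3)**2)))) = sqrt(-6090 + 40008/((46*(6*(-27)**2)))) = sqrt(-6090 + 40008/((46*(6*729)))) = sqrt(-6090 + 40008/((46*4374))) = sqrt(-6090 + 40008/201204) = sqrt(-6090 + 40008*(1/201204)) = sqrt(-6090 + 3334/16767) = sqrt(-102107696/16767) = 4*I*sqrt(146779813)/621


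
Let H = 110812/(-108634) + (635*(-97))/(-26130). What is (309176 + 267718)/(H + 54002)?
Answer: 163757501205948/15329421968651 ≈ 10.683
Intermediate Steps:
H = 379579367/283860642 (H = 110812*(-1/108634) - 61595*(-1/26130) = -55406/54317 + 12319/5226 = 379579367/283860642 ≈ 1.3372)
(309176 + 267718)/(H + 54002) = (309176 + 267718)/(379579367/283860642 + 54002) = 576894/(15329421968651/283860642) = 576894*(283860642/15329421968651) = 163757501205948/15329421968651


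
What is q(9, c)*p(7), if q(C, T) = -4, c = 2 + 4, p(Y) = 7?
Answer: -28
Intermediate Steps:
c = 6
q(9, c)*p(7) = -4*7 = -28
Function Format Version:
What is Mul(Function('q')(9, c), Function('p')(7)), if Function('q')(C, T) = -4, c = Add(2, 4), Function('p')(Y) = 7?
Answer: -28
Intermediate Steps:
c = 6
Mul(Function('q')(9, c), Function('p')(7)) = Mul(-4, 7) = -28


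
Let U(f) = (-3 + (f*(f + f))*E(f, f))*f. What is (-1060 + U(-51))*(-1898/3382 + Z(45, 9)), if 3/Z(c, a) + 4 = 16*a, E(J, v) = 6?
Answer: 203528782853/236740 ≈ 8.5971e+5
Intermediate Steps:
Z(c, a) = 3/(-4 + 16*a)
U(f) = f*(-3 + 12*f²) (U(f) = (-3 + (f*(f + f))*6)*f = (-3 + (f*(2*f))*6)*f = (-3 + (2*f²)*6)*f = (-3 + 12*f²)*f = f*(-3 + 12*f²))
(-1060 + U(-51))*(-1898/3382 + Z(45, 9)) = (-1060 + (-3*(-51) + 12*(-51)³))*(-1898/3382 + 3/(4*(-1 + 4*9))) = (-1060 + (153 + 12*(-132651)))*(-1898*1/3382 + 3/(4*(-1 + 36))) = (-1060 + (153 - 1591812))*(-949/1691 + (¾)/35) = (-1060 - 1591659)*(-949/1691 + (¾)*(1/35)) = -1592719*(-949/1691 + 3/140) = -1592719*(-127787/236740) = 203528782853/236740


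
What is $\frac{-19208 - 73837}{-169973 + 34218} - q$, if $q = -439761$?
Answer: $\frac{11939969520}{27151} \approx 4.3976 \cdot 10^{5}$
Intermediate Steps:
$\frac{-19208 - 73837}{-169973 + 34218} - q = \frac{-19208 - 73837}{-169973 + 34218} - -439761 = - \frac{93045}{-135755} + 439761 = \left(-93045\right) \left(- \frac{1}{135755}\right) + 439761 = \frac{18609}{27151} + 439761 = \frac{11939969520}{27151}$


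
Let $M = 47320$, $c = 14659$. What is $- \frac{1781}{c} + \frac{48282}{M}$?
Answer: $\frac{175039}{194740} \approx 0.89883$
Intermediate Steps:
$- \frac{1781}{c} + \frac{48282}{M} = - \frac{1781}{14659} + \frac{48282}{47320} = \left(-1781\right) \frac{1}{14659} + 48282 \cdot \frac{1}{47320} = - \frac{13}{107} + \frac{1857}{1820} = \frac{175039}{194740}$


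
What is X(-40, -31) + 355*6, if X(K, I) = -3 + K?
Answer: 2087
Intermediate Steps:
X(-40, -31) + 355*6 = (-3 - 40) + 355*6 = -43 + 2130 = 2087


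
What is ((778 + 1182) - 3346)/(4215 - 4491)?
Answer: 231/46 ≈ 5.0217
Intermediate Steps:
((778 + 1182) - 3346)/(4215 - 4491) = (1960 - 3346)/(-276) = -1386*(-1/276) = 231/46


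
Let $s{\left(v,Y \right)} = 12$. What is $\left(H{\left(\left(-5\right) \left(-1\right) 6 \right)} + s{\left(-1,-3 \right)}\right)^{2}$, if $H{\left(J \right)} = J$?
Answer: $1764$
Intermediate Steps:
$\left(H{\left(\left(-5\right) \left(-1\right) 6 \right)} + s{\left(-1,-3 \right)}\right)^{2} = \left(\left(-5\right) \left(-1\right) 6 + 12\right)^{2} = \left(5 \cdot 6 + 12\right)^{2} = \left(30 + 12\right)^{2} = 42^{2} = 1764$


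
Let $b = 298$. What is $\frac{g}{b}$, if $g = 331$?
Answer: $\frac{331}{298} \approx 1.1107$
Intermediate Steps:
$\frac{g}{b} = \frac{331}{298}$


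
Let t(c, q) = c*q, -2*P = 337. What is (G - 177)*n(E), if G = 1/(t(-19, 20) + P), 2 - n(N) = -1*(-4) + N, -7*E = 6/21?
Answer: 18640416/53753 ≈ 346.78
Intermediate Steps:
P = -337/2 (P = -½*337 = -337/2 ≈ -168.50)
E = -2/49 (E = -6/(7*21) = -⅐*2/7 = -2/49 ≈ -0.040816)
n(N) = -2 - N (n(N) = 2 - (-1*(-4) + N) = 2 - (4 + N) = 2 + (-4 - N) = -2 - N)
G = -2/1097 (G = 1/(-19*20 - 337/2) = 1/(-380 - 337/2) = 1/(-1097/2) = -2/1097 ≈ -0.0018232)
(G - 177)*n(E) = (-2/1097 - 177)*(-2 - 1*(-2/49)) = -194171*(-2 + 2/49)/1097 = -194171/1097*(-96/49) = 18640416/53753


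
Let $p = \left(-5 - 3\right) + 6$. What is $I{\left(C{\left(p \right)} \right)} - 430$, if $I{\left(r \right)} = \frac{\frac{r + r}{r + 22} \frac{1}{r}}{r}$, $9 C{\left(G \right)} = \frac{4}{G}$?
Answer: $- \frac{84361}{196} \approx -430.41$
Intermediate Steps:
$p = -2$ ($p = -8 + 6 = -2$)
$C{\left(G \right)} = \frac{4}{9 G}$ ($C{\left(G \right)} = \frac{4 \frac{1}{G}}{9} = \frac{4}{9 G}$)
$I{\left(r \right)} = \frac{2}{r \left(22 + r\right)}$ ($I{\left(r \right)} = \frac{\frac{2 r}{22 + r} \frac{1}{r}}{r} = \frac{2 \frac{1}{22 + r}}{r} = \frac{2}{r \left(22 + r\right)}$)
$I{\left(C{\left(p \right)} \right)} - 430 = \frac{2}{\frac{4}{9 \left(-2\right)} \left(22 + \frac{4}{9 \left(-2\right)}\right)} - 430 = \frac{2}{\frac{4}{9} \left(- \frac{1}{2}\right) \left(22 + \frac{4}{9} \left(- \frac{1}{2}\right)\right)} - 430 = \frac{2}{\left(- \frac{2}{9}\right) \left(22 - \frac{2}{9}\right)} - 430 = 2 \left(- \frac{9}{2}\right) \frac{1}{\frac{196}{9}} - 430 = 2 \left(- \frac{9}{2}\right) \frac{9}{196} - 430 = - \frac{81}{196} - 430 = - \frac{84361}{196}$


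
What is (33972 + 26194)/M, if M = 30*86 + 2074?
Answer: 30083/2327 ≈ 12.928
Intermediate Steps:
M = 4654 (M = 2580 + 2074 = 4654)
(33972 + 26194)/M = (33972 + 26194)/4654 = 60166*(1/4654) = 30083/2327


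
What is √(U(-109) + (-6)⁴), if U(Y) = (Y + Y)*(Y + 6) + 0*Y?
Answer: 25*√38 ≈ 154.11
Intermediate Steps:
U(Y) = 2*Y*(6 + Y) (U(Y) = (2*Y)*(6 + Y) + 0 = 2*Y*(6 + Y) + 0 = 2*Y*(6 + Y))
√(U(-109) + (-6)⁴) = √(2*(-109)*(6 - 109) + (-6)⁴) = √(2*(-109)*(-103) + 1296) = √(22454 + 1296) = √23750 = 25*√38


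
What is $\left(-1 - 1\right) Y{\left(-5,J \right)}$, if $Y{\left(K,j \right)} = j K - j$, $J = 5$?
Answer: $60$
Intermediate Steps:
$Y{\left(K,j \right)} = - j + K j$ ($Y{\left(K,j \right)} = K j - j = - j + K j$)
$\left(-1 - 1\right) Y{\left(-5,J \right)} = \left(-1 - 1\right) 5 \left(-1 - 5\right) = - 2 \cdot 5 \left(-6\right) = \left(-2\right) \left(-30\right) = 60$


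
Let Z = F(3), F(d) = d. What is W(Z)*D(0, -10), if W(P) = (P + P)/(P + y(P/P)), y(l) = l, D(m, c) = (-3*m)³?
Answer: 0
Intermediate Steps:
D(m, c) = -27*m³
Z = 3
W(P) = 2*P/(1 + P) (W(P) = (P + P)/(P + P/P) = (2*P)/(P + 1) = (2*P)/(1 + P) = 2*P/(1 + P))
W(Z)*D(0, -10) = (2*3/(1 + 3))*(-27*0³) = (2*3/4)*(-27*0) = (2*3*(¼))*0 = (3/2)*0 = 0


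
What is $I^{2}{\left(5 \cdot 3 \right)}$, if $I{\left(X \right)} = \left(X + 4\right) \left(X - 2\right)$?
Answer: $61009$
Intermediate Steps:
$I{\left(X \right)} = \left(-2 + X\right) \left(4 + X\right)$ ($I{\left(X \right)} = \left(4 + X\right) \left(-2 + X\right) = \left(-2 + X\right) \left(4 + X\right)$)
$I^{2}{\left(5 \cdot 3 \right)} = \left(-8 + \left(5 \cdot 3\right)^{2} + 2 \cdot 5 \cdot 3\right)^{2} = \left(-8 + 15^{2} + 2 \cdot 15\right)^{2} = \left(-8 + 225 + 30\right)^{2} = 247^{2} = 61009$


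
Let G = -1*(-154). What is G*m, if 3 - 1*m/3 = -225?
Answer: 105336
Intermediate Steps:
m = 684 (m = 9 - 3*(-225) = 9 + 675 = 684)
G = 154
G*m = 154*684 = 105336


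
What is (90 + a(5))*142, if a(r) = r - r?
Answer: 12780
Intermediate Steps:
a(r) = 0
(90 + a(5))*142 = (90 + 0)*142 = 90*142 = 12780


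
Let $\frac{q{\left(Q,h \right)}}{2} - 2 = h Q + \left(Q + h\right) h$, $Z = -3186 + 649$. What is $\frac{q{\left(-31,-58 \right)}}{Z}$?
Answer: $- \frac{236}{43} \approx -5.4884$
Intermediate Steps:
$Z = -2537$
$q{\left(Q,h \right)} = 4 + 2 Q h + 2 h \left(Q + h\right)$ ($q{\left(Q,h \right)} = 4 + 2 \left(h Q + \left(Q + h\right) h\right) = 4 + 2 \left(Q h + h \left(Q + h\right)\right) = 4 + \left(2 Q h + 2 h \left(Q + h\right)\right) = 4 + 2 Q h + 2 h \left(Q + h\right)$)
$\frac{q{\left(-31,-58 \right)}}{Z} = \frac{4 + 2 \left(-58\right)^{2} + 4 \left(-31\right) \left(-58\right)}{-2537} = \left(4 + 2 \cdot 3364 + 7192\right) \left(- \frac{1}{2537}\right) = \left(4 + 6728 + 7192\right) \left(- \frac{1}{2537}\right) = 13924 \left(- \frac{1}{2537}\right) = - \frac{236}{43}$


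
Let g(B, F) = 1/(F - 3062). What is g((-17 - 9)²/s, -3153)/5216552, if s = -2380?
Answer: -1/32420870680 ≈ -3.0844e-11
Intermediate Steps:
g(B, F) = 1/(-3062 + F)
g((-17 - 9)²/s, -3153)/5216552 = 1/(-3062 - 3153*5216552) = (1/5216552)/(-6215) = -1/6215*1/5216552 = -1/32420870680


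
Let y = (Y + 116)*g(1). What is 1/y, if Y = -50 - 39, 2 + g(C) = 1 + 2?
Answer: 1/27 ≈ 0.037037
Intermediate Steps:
g(C) = 1 (g(C) = -2 + (1 + 2) = -2 + 3 = 1)
Y = -89
y = 27 (y = (-89 + 116)*1 = 27*1 = 27)
1/y = 1/27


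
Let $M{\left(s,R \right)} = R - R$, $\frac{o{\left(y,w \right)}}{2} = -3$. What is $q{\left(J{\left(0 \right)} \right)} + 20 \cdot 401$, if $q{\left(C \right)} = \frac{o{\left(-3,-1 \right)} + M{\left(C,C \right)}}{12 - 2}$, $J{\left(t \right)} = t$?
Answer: $\frac{40097}{5} \approx 8019.4$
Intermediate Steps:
$o{\left(y,w \right)} = -6$ ($o{\left(y,w \right)} = 2 \left(-3\right) = -6$)
$M{\left(s,R \right)} = 0$
$q{\left(C \right)} = - \frac{3}{5}$ ($q{\left(C \right)} = \frac{-6 + 0}{12 - 2} = - \frac{6}{10} = \left(-6\right) \frac{1}{10} = - \frac{3}{5}$)
$q{\left(J{\left(0 \right)} \right)} + 20 \cdot 401 = - \frac{3}{5} + 20 \cdot 401 = - \frac{3}{5} + 8020 = \frac{40097}{5}$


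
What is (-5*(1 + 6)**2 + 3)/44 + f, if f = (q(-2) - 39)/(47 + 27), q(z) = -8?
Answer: -227/37 ≈ -6.1351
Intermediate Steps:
f = -47/74 (f = (-8 - 39)/(47 + 27) = -47/74 ≈ -0.63513)
(-5*(1 + 6)**2 + 3)/44 + f = (-5*(1 + 6)**2 + 3)/44 - 47/74 = (-5*7**2 + 3)*(1/44) - 47/74 = (-5*49 + 3)*(1/44) - 47/74 = (-245 + 3)*(1/44) - 47/74 = -242*1/44 - 47/74 = -11/2 - 47/74 = -227/37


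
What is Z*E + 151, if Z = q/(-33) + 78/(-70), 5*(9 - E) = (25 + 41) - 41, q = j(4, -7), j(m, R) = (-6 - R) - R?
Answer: 168137/1155 ≈ 145.57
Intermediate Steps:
j(m, R) = -6 - 2*R
q = 8 (q = -6 - 2*(-7) = -6 + 14 = 8)
E = 4 (E = 9 - ((25 + 41) - 41)/5 = 9 - (66 - 41)/5 = 9 - ⅕*25 = 9 - 5 = 4)
Z = -1567/1155 (Z = 8/(-33) + 78/(-70) = 8*(-1/33) + 78*(-1/70) = -8/33 - 39/35 = -1567/1155 ≈ -1.3567)
Z*E + 151 = -1567/1155*4 + 151 = -6268/1155 + 151 = 168137/1155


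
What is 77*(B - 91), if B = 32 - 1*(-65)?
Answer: 462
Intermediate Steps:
B = 97 (B = 32 + 65 = 97)
77*(B - 91) = 77*(97 - 91) = 77*6 = 462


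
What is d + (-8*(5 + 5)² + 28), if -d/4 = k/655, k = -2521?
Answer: -495576/655 ≈ -756.60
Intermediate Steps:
d = 10084/655 (d = -(-10084)/655 = -4*(-2521/655) = 10084/655 ≈ 15.395)
d + (-8*(5 + 5)² + 28) = 10084/655 + (-8*(5 + 5)² + 28) = 10084/655 + (-8*10² + 28) = 10084/655 + (-8*100 + 28) = 10084/655 + (-800 + 28) = 10084/655 - 772 = -495576/655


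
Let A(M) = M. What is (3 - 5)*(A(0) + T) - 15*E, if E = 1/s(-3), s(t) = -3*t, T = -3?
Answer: 13/3 ≈ 4.3333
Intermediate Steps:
E = ⅑ (E = 1/(-3*(-3)) = 1/9 = ⅑ ≈ 0.11111)
(3 - 5)*(A(0) + T) - 15*E = (3 - 5)*(0 - 3) - 15*⅑ = -2*(-3) - 5/3 = 6 - 5/3 = 13/3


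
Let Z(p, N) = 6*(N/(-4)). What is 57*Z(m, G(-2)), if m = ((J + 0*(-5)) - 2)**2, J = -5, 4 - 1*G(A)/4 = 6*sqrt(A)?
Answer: -1368 + 2052*I*sqrt(2) ≈ -1368.0 + 2902.0*I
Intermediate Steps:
G(A) = 16 - 24*sqrt(A)
m = 49 (m = ((-5 + 0*(-5)) - 2)**2 = ((-5 + 0) - 2)**2 = (-5 - 2)**2 = (-7)**2 = 49)
Z(p, N) = -3*N/2 (Z(p, N) = 6*(N*(-1/4)) = 6*(-N/4) = -3*N/2)
57*Z(m, G(-2)) = 57*(-3*(16 - 24*I*sqrt(2))/2) = 57*(-24 + 36*I*sqrt(2)) = -1368 + 2052*I*sqrt(2)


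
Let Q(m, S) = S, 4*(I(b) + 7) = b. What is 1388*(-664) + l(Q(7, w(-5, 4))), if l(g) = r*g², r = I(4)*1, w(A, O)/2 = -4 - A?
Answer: -921656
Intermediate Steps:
I(b) = -7 + b/4
w(A, O) = -8 - 2*A (w(A, O) = 2*(-4 - A) = -8 - 2*A)
r = -6 (r = (-7 + (¼)*4)*1 = (-7 + 1)*1 = -6*1 = -6)
l(g) = -6*g²
1388*(-664) + l(Q(7, w(-5, 4))) = 1388*(-664) - 6*(-8 - 2*(-5))² = -921632 - 6*(-8 + 10)² = -921632 - 6*2² = -921632 - 6*4 = -921632 - 24 = -921656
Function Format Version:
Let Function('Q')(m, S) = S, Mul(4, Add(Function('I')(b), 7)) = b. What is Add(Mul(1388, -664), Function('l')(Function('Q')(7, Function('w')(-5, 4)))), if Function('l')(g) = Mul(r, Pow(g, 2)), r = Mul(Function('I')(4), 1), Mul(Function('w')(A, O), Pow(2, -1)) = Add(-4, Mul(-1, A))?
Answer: -921656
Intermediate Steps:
Function('I')(b) = Add(-7, Mul(Rational(1, 4), b))
Function('w')(A, O) = Add(-8, Mul(-2, A)) (Function('w')(A, O) = Mul(2, Add(-4, Mul(-1, A))) = Add(-8, Mul(-2, A)))
r = -6 (r = Mul(Add(-7, Mul(Rational(1, 4), 4)), 1) = Mul(Add(-7, 1), 1) = Mul(-6, 1) = -6)
Function('l')(g) = Mul(-6, Pow(g, 2))
Add(Mul(1388, -664), Function('l')(Function('Q')(7, Function('w')(-5, 4)))) = Add(Mul(1388, -664), Mul(-6, Pow(Add(-8, Mul(-2, -5)), 2))) = Add(-921632, Mul(-6, Pow(Add(-8, 10), 2))) = Add(-921632, Mul(-6, Pow(2, 2))) = Add(-921632, Mul(-6, 4)) = Add(-921632, -24) = -921656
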